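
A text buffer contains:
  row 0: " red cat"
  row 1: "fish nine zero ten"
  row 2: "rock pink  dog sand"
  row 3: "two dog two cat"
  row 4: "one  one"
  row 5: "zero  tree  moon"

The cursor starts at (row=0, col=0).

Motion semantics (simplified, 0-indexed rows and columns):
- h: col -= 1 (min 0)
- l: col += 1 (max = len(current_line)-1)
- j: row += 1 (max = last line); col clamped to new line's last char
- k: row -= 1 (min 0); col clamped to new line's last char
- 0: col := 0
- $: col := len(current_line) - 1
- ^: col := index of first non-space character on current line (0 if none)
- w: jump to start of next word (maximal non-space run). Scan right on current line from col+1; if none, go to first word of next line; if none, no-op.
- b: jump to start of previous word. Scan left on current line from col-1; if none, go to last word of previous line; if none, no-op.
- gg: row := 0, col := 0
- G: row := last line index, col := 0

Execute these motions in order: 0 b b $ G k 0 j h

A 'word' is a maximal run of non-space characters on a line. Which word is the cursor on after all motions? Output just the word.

Answer: zero

Derivation:
After 1 (0): row=0 col=0 char='_'
After 2 (b): row=0 col=0 char='_'
After 3 (b): row=0 col=0 char='_'
After 4 ($): row=0 col=7 char='t'
After 5 (G): row=5 col=0 char='z'
After 6 (k): row=4 col=0 char='o'
After 7 (0): row=4 col=0 char='o'
After 8 (j): row=5 col=0 char='z'
After 9 (h): row=5 col=0 char='z'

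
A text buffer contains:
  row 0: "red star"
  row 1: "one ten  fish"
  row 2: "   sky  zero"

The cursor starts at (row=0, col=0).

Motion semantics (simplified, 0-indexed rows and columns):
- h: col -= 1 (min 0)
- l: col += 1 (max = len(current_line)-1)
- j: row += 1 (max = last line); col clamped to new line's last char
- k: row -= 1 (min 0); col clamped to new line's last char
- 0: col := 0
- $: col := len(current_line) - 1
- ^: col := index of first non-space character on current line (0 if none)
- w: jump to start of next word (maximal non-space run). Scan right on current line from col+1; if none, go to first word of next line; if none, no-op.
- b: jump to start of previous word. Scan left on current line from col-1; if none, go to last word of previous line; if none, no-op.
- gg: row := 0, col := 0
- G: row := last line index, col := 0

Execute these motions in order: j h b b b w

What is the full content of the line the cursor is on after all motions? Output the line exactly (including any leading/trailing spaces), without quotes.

After 1 (j): row=1 col=0 char='o'
After 2 (h): row=1 col=0 char='o'
After 3 (b): row=0 col=4 char='s'
After 4 (b): row=0 col=0 char='r'
After 5 (b): row=0 col=0 char='r'
After 6 (w): row=0 col=4 char='s'

Answer: red star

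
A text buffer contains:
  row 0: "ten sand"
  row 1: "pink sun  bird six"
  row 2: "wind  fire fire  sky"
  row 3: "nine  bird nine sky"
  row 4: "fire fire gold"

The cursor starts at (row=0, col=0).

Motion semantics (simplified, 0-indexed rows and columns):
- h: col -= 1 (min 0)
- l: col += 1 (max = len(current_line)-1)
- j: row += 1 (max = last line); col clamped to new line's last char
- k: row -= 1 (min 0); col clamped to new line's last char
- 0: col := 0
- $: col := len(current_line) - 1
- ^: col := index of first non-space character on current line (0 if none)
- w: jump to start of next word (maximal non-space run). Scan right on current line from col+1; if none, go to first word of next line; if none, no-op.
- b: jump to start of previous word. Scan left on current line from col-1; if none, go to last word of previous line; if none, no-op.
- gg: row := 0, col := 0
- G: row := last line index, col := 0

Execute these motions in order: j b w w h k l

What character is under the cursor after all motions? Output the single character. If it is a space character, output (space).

Answer: a

Derivation:
After 1 (j): row=1 col=0 char='p'
After 2 (b): row=0 col=4 char='s'
After 3 (w): row=1 col=0 char='p'
After 4 (w): row=1 col=5 char='s'
After 5 (h): row=1 col=4 char='_'
After 6 (k): row=0 col=4 char='s'
After 7 (l): row=0 col=5 char='a'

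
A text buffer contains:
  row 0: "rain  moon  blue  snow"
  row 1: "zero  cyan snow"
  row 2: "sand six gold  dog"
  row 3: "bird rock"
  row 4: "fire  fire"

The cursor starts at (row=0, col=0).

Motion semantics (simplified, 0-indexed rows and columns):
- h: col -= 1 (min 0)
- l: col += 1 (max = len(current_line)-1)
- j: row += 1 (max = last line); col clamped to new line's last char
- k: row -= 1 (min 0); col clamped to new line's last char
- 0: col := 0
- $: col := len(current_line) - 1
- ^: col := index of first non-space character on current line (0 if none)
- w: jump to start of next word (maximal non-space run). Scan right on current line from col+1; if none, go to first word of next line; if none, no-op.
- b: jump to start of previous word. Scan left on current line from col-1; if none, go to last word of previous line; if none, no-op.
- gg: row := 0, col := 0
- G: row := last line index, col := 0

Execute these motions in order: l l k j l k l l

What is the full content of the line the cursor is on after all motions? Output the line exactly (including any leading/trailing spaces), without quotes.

After 1 (l): row=0 col=1 char='a'
After 2 (l): row=0 col=2 char='i'
After 3 (k): row=0 col=2 char='i'
After 4 (j): row=1 col=2 char='r'
After 5 (l): row=1 col=3 char='o'
After 6 (k): row=0 col=3 char='n'
After 7 (l): row=0 col=4 char='_'
After 8 (l): row=0 col=5 char='_'

Answer: rain  moon  blue  snow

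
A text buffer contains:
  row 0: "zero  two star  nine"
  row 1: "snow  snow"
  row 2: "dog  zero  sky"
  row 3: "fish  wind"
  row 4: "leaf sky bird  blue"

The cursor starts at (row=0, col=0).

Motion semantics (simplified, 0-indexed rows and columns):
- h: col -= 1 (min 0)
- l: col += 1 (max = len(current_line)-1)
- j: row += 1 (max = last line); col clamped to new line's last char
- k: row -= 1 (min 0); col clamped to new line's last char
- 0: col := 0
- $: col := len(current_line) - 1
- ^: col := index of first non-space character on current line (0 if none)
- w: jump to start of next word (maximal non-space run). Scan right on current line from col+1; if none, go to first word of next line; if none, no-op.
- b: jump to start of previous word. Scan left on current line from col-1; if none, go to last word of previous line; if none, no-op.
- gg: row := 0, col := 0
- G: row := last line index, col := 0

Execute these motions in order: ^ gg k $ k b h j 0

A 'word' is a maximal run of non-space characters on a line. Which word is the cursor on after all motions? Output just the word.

Answer: snow

Derivation:
After 1 (^): row=0 col=0 char='z'
After 2 (gg): row=0 col=0 char='z'
After 3 (k): row=0 col=0 char='z'
After 4 ($): row=0 col=19 char='e'
After 5 (k): row=0 col=19 char='e'
After 6 (b): row=0 col=16 char='n'
After 7 (h): row=0 col=15 char='_'
After 8 (j): row=1 col=9 char='w'
After 9 (0): row=1 col=0 char='s'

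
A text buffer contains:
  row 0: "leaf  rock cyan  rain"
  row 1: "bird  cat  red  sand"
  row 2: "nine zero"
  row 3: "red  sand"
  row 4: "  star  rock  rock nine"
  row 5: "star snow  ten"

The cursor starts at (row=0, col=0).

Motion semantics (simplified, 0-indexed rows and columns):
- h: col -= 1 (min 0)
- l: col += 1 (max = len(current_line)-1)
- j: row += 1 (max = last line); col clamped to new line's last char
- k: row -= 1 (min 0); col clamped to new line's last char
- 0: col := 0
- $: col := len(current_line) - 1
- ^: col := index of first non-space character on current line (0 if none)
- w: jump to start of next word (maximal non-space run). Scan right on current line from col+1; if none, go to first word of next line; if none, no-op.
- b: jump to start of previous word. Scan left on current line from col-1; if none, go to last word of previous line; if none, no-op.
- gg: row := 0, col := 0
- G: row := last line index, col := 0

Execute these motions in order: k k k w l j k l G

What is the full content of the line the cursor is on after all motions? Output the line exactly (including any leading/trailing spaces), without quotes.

After 1 (k): row=0 col=0 char='l'
After 2 (k): row=0 col=0 char='l'
After 3 (k): row=0 col=0 char='l'
After 4 (w): row=0 col=6 char='r'
After 5 (l): row=0 col=7 char='o'
After 6 (j): row=1 col=7 char='a'
After 7 (k): row=0 col=7 char='o'
After 8 (l): row=0 col=8 char='c'
After 9 (G): row=5 col=0 char='s'

Answer: star snow  ten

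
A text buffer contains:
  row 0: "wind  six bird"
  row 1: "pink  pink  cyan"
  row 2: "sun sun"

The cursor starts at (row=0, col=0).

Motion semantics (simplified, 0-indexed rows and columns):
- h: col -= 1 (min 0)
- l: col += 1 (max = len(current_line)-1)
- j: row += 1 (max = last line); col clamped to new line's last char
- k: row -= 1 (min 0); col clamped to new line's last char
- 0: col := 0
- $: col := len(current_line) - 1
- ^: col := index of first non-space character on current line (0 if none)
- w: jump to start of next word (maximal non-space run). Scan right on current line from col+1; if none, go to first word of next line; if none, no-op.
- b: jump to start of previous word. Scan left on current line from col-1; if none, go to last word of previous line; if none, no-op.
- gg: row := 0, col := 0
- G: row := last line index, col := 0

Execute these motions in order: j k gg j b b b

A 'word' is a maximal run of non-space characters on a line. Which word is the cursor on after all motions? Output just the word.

Answer: wind

Derivation:
After 1 (j): row=1 col=0 char='p'
After 2 (k): row=0 col=0 char='w'
After 3 (gg): row=0 col=0 char='w'
After 4 (j): row=1 col=0 char='p'
After 5 (b): row=0 col=10 char='b'
After 6 (b): row=0 col=6 char='s'
After 7 (b): row=0 col=0 char='w'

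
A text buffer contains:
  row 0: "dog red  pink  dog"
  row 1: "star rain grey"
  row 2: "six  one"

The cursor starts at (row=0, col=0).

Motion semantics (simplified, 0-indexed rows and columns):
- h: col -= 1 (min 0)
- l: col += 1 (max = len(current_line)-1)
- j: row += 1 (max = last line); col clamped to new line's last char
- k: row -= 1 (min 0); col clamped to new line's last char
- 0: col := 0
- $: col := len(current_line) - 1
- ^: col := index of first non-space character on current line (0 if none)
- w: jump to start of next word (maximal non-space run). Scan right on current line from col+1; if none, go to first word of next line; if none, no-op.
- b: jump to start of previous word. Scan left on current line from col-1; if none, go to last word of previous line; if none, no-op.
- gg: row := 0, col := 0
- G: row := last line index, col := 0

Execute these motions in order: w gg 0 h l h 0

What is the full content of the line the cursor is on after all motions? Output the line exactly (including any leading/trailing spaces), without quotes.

Answer: dog red  pink  dog

Derivation:
After 1 (w): row=0 col=4 char='r'
After 2 (gg): row=0 col=0 char='d'
After 3 (0): row=0 col=0 char='d'
After 4 (h): row=0 col=0 char='d'
After 5 (l): row=0 col=1 char='o'
After 6 (h): row=0 col=0 char='d'
After 7 (0): row=0 col=0 char='d'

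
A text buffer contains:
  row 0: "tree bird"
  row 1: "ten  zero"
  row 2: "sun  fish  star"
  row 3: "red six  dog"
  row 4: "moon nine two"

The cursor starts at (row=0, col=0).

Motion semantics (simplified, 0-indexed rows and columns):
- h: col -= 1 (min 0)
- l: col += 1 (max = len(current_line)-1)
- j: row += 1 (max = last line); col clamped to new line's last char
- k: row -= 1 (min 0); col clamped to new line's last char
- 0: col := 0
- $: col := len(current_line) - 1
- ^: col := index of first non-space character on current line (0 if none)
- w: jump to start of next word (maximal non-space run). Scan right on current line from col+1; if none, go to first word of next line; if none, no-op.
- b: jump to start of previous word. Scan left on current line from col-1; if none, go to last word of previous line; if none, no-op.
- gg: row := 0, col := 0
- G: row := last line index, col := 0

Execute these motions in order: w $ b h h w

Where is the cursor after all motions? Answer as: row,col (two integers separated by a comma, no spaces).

After 1 (w): row=0 col=5 char='b'
After 2 ($): row=0 col=8 char='d'
After 3 (b): row=0 col=5 char='b'
After 4 (h): row=0 col=4 char='_'
After 5 (h): row=0 col=3 char='e'
After 6 (w): row=0 col=5 char='b'

Answer: 0,5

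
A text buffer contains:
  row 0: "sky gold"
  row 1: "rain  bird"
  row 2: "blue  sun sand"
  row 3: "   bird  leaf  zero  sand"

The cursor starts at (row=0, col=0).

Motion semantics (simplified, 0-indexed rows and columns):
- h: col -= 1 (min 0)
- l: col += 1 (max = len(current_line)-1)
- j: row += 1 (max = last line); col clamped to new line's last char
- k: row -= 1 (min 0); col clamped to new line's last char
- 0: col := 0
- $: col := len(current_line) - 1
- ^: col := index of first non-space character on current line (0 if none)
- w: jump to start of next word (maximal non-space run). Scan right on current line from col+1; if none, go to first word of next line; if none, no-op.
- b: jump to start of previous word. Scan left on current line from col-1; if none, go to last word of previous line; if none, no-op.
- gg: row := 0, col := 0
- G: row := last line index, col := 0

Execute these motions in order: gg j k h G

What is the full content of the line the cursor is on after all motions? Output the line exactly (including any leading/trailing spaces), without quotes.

Answer:    bird  leaf  zero  sand

Derivation:
After 1 (gg): row=0 col=0 char='s'
After 2 (j): row=1 col=0 char='r'
After 3 (k): row=0 col=0 char='s'
After 4 (h): row=0 col=0 char='s'
After 5 (G): row=3 col=0 char='_'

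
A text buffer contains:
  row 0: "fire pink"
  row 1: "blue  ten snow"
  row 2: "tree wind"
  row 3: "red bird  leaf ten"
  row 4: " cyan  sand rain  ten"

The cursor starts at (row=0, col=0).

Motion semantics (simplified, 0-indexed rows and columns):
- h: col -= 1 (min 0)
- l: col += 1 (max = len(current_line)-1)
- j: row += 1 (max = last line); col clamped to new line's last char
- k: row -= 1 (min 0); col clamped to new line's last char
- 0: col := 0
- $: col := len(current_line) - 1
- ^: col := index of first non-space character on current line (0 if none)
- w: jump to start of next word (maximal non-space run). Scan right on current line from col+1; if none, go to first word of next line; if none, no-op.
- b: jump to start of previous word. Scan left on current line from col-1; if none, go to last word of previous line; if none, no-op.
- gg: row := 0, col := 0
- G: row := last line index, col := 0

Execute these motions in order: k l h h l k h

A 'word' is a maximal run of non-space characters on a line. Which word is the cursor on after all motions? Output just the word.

Answer: fire

Derivation:
After 1 (k): row=0 col=0 char='f'
After 2 (l): row=0 col=1 char='i'
After 3 (h): row=0 col=0 char='f'
After 4 (h): row=0 col=0 char='f'
After 5 (l): row=0 col=1 char='i'
After 6 (k): row=0 col=1 char='i'
After 7 (h): row=0 col=0 char='f'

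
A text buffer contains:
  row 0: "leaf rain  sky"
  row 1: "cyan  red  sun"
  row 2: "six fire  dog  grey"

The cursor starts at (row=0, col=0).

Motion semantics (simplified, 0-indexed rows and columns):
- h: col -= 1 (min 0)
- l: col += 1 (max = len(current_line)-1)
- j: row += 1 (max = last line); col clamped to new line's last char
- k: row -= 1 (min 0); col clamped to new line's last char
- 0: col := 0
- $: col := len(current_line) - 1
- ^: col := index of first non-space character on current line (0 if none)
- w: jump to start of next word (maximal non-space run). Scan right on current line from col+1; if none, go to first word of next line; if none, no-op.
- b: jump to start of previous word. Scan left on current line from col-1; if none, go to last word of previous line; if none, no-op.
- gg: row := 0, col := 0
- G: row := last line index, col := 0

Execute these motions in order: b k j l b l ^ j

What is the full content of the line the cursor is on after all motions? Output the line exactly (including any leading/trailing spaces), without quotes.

Answer: six fire  dog  grey

Derivation:
After 1 (b): row=0 col=0 char='l'
After 2 (k): row=0 col=0 char='l'
After 3 (j): row=1 col=0 char='c'
After 4 (l): row=1 col=1 char='y'
After 5 (b): row=1 col=0 char='c'
After 6 (l): row=1 col=1 char='y'
After 7 (^): row=1 col=0 char='c'
After 8 (j): row=2 col=0 char='s'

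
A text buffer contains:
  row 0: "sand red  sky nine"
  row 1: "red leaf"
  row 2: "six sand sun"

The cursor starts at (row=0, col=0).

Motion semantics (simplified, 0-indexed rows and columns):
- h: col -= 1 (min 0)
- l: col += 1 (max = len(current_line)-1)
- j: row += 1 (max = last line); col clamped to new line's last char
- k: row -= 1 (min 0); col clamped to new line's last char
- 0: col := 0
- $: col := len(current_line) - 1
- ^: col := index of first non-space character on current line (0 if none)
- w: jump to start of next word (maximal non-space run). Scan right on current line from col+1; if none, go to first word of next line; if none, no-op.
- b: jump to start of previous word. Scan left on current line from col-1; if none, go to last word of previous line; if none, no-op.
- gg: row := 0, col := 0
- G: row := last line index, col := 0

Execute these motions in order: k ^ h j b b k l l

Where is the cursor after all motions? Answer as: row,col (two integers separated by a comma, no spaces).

Answer: 0,12

Derivation:
After 1 (k): row=0 col=0 char='s'
After 2 (^): row=0 col=0 char='s'
After 3 (h): row=0 col=0 char='s'
After 4 (j): row=1 col=0 char='r'
After 5 (b): row=0 col=14 char='n'
After 6 (b): row=0 col=10 char='s'
After 7 (k): row=0 col=10 char='s'
After 8 (l): row=0 col=11 char='k'
After 9 (l): row=0 col=12 char='y'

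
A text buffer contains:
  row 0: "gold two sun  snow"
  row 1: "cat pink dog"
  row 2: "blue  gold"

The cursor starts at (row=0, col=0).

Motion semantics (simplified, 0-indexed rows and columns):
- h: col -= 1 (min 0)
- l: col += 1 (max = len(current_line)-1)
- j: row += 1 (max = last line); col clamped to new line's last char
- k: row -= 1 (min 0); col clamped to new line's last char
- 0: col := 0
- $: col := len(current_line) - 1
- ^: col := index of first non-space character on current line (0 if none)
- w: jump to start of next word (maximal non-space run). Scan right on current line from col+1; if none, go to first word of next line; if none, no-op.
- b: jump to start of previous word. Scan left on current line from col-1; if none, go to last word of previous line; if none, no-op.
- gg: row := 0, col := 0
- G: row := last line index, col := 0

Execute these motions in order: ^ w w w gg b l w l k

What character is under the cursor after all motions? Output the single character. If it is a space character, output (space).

After 1 (^): row=0 col=0 char='g'
After 2 (w): row=0 col=5 char='t'
After 3 (w): row=0 col=9 char='s'
After 4 (w): row=0 col=14 char='s'
After 5 (gg): row=0 col=0 char='g'
After 6 (b): row=0 col=0 char='g'
After 7 (l): row=0 col=1 char='o'
After 8 (w): row=0 col=5 char='t'
After 9 (l): row=0 col=6 char='w'
After 10 (k): row=0 col=6 char='w'

Answer: w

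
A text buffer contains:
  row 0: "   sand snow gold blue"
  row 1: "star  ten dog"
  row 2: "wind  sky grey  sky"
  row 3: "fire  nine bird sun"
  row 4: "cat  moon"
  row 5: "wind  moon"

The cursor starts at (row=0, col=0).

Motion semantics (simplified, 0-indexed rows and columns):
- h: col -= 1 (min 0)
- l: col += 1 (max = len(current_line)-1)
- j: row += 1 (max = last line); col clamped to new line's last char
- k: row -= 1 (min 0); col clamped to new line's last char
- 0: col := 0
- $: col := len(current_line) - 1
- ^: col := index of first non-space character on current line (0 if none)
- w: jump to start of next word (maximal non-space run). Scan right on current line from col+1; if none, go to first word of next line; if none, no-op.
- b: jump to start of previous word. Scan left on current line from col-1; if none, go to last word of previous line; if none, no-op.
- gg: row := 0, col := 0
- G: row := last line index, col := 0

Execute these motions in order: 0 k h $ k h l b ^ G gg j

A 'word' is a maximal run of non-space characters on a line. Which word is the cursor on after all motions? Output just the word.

Answer: star

Derivation:
After 1 (0): row=0 col=0 char='_'
After 2 (k): row=0 col=0 char='_'
After 3 (h): row=0 col=0 char='_'
After 4 ($): row=0 col=21 char='e'
After 5 (k): row=0 col=21 char='e'
After 6 (h): row=0 col=20 char='u'
After 7 (l): row=0 col=21 char='e'
After 8 (b): row=0 col=18 char='b'
After 9 (^): row=0 col=3 char='s'
After 10 (G): row=5 col=0 char='w'
After 11 (gg): row=0 col=0 char='_'
After 12 (j): row=1 col=0 char='s'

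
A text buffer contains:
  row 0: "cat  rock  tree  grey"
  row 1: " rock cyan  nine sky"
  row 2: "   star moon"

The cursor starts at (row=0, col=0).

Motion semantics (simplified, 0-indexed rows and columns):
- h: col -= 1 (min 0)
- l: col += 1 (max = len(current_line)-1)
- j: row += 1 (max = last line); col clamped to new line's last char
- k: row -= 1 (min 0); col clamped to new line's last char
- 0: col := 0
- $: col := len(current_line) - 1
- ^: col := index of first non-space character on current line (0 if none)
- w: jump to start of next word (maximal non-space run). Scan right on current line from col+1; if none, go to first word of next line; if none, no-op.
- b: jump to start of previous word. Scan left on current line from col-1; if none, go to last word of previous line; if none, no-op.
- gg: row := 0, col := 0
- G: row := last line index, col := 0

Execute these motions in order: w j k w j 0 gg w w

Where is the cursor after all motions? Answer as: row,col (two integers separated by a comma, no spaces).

After 1 (w): row=0 col=5 char='r'
After 2 (j): row=1 col=5 char='_'
After 3 (k): row=0 col=5 char='r'
After 4 (w): row=0 col=11 char='t'
After 5 (j): row=1 col=11 char='_'
After 6 (0): row=1 col=0 char='_'
After 7 (gg): row=0 col=0 char='c'
After 8 (w): row=0 col=5 char='r'
After 9 (w): row=0 col=11 char='t'

Answer: 0,11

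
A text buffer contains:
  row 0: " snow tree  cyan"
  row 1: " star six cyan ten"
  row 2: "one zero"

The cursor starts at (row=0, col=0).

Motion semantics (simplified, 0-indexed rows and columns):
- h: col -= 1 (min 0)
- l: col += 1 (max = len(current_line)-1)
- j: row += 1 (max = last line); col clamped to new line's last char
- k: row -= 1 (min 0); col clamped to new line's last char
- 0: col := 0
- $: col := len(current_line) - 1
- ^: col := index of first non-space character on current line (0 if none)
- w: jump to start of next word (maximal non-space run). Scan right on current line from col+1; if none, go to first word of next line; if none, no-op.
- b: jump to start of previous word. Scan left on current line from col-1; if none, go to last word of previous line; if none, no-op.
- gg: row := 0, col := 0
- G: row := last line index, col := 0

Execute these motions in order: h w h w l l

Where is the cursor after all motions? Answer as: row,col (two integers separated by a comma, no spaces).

Answer: 0,3

Derivation:
After 1 (h): row=0 col=0 char='_'
After 2 (w): row=0 col=1 char='s'
After 3 (h): row=0 col=0 char='_'
After 4 (w): row=0 col=1 char='s'
After 5 (l): row=0 col=2 char='n'
After 6 (l): row=0 col=3 char='o'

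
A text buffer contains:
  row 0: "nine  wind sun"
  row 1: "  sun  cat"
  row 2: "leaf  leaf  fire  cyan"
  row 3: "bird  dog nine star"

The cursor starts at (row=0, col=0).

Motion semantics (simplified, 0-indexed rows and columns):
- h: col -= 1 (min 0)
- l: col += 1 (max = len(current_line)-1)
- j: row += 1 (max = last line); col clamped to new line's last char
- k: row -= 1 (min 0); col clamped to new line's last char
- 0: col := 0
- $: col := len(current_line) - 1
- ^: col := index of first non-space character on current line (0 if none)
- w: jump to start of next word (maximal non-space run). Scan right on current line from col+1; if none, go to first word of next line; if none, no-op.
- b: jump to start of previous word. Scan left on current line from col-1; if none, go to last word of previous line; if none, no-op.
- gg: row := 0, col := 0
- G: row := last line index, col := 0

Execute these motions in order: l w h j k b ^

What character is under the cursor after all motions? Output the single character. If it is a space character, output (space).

Answer: n

Derivation:
After 1 (l): row=0 col=1 char='i'
After 2 (w): row=0 col=6 char='w'
After 3 (h): row=0 col=5 char='_'
After 4 (j): row=1 col=5 char='_'
After 5 (k): row=0 col=5 char='_'
After 6 (b): row=0 col=0 char='n'
After 7 (^): row=0 col=0 char='n'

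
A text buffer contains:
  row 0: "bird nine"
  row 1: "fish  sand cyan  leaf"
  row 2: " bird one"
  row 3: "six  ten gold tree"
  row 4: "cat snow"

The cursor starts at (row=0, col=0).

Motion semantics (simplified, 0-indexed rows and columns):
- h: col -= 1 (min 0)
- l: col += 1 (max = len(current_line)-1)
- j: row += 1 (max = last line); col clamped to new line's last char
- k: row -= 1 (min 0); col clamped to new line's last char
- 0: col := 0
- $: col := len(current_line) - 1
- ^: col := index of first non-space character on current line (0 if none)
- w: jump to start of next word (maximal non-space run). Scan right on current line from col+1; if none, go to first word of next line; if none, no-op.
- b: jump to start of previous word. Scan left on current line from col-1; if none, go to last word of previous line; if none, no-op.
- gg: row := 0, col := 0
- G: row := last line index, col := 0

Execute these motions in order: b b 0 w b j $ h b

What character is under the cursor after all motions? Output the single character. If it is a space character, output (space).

After 1 (b): row=0 col=0 char='b'
After 2 (b): row=0 col=0 char='b'
After 3 (0): row=0 col=0 char='b'
After 4 (w): row=0 col=5 char='n'
After 5 (b): row=0 col=0 char='b'
After 6 (j): row=1 col=0 char='f'
After 7 ($): row=1 col=20 char='f'
After 8 (h): row=1 col=19 char='a'
After 9 (b): row=1 col=17 char='l'

Answer: l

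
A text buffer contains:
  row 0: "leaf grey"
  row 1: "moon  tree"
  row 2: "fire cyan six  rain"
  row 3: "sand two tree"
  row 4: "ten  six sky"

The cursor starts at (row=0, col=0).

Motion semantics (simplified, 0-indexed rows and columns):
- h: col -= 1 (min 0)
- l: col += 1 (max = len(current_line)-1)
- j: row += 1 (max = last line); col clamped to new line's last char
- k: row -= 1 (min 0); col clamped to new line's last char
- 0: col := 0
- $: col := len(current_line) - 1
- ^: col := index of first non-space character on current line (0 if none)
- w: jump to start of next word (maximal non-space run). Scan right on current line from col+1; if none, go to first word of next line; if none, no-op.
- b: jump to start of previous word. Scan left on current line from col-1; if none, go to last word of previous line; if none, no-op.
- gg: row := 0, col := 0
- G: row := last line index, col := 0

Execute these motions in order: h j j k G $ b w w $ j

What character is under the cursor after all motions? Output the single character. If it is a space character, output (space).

After 1 (h): row=0 col=0 char='l'
After 2 (j): row=1 col=0 char='m'
After 3 (j): row=2 col=0 char='f'
After 4 (k): row=1 col=0 char='m'
After 5 (G): row=4 col=0 char='t'
After 6 ($): row=4 col=11 char='y'
After 7 (b): row=4 col=9 char='s'
After 8 (w): row=4 col=9 char='s'
After 9 (w): row=4 col=9 char='s'
After 10 ($): row=4 col=11 char='y'
After 11 (j): row=4 col=11 char='y'

Answer: y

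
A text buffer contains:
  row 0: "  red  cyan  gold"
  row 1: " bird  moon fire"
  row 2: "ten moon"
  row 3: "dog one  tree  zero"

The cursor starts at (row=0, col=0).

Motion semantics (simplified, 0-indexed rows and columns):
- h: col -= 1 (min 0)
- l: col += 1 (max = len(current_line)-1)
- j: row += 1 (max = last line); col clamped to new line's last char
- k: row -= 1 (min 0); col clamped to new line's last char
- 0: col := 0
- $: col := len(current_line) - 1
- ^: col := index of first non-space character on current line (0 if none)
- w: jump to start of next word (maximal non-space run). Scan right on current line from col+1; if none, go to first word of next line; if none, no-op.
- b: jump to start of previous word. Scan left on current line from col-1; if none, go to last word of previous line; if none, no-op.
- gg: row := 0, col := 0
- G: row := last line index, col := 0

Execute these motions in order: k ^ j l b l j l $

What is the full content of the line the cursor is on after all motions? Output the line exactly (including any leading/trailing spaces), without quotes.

Answer: ten moon

Derivation:
After 1 (k): row=0 col=0 char='_'
After 2 (^): row=0 col=2 char='r'
After 3 (j): row=1 col=2 char='i'
After 4 (l): row=1 col=3 char='r'
After 5 (b): row=1 col=1 char='b'
After 6 (l): row=1 col=2 char='i'
After 7 (j): row=2 col=2 char='n'
After 8 (l): row=2 col=3 char='_'
After 9 ($): row=2 col=7 char='n'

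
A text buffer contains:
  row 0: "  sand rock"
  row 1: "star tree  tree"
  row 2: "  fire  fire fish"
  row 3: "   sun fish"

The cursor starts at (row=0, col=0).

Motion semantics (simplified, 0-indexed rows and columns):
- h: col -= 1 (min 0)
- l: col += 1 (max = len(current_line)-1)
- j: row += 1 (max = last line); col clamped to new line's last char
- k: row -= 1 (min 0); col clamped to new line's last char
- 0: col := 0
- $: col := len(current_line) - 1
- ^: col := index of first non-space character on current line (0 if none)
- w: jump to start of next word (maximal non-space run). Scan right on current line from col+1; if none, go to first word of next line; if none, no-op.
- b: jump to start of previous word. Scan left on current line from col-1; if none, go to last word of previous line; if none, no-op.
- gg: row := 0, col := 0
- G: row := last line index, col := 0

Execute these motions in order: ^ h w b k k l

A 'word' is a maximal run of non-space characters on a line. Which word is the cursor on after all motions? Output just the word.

After 1 (^): row=0 col=2 char='s'
After 2 (h): row=0 col=1 char='_'
After 3 (w): row=0 col=2 char='s'
After 4 (b): row=0 col=2 char='s'
After 5 (k): row=0 col=2 char='s'
After 6 (k): row=0 col=2 char='s'
After 7 (l): row=0 col=3 char='a'

Answer: sand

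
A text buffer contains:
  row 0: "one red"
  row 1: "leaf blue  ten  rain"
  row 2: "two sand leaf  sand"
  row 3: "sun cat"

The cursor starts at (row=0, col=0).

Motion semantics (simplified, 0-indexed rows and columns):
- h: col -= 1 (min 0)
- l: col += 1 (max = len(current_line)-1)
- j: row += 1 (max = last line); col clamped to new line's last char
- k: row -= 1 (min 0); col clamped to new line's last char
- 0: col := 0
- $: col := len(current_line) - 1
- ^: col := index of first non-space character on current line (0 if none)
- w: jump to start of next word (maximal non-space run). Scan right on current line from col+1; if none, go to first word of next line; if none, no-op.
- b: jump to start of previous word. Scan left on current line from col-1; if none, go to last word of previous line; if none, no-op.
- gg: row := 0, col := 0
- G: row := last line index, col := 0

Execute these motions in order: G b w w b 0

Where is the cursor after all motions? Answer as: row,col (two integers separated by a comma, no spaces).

After 1 (G): row=3 col=0 char='s'
After 2 (b): row=2 col=15 char='s'
After 3 (w): row=3 col=0 char='s'
After 4 (w): row=3 col=4 char='c'
After 5 (b): row=3 col=0 char='s'
After 6 (0): row=3 col=0 char='s'

Answer: 3,0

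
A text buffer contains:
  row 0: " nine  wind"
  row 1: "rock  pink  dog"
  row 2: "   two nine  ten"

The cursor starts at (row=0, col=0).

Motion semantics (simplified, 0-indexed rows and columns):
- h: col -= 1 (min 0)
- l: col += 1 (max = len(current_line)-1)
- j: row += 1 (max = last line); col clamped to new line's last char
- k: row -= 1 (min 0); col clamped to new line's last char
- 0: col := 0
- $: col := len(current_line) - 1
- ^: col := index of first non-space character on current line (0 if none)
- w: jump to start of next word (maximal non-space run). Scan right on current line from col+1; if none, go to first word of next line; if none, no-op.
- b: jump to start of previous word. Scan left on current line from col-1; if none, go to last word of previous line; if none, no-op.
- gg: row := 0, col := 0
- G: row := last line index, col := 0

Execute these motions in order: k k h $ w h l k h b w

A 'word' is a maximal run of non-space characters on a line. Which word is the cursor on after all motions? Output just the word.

After 1 (k): row=0 col=0 char='_'
After 2 (k): row=0 col=0 char='_'
After 3 (h): row=0 col=0 char='_'
After 4 ($): row=0 col=10 char='d'
After 5 (w): row=1 col=0 char='r'
After 6 (h): row=1 col=0 char='r'
After 7 (l): row=1 col=1 char='o'
After 8 (k): row=0 col=1 char='n'
After 9 (h): row=0 col=0 char='_'
After 10 (b): row=0 col=0 char='_'
After 11 (w): row=0 col=1 char='n'

Answer: nine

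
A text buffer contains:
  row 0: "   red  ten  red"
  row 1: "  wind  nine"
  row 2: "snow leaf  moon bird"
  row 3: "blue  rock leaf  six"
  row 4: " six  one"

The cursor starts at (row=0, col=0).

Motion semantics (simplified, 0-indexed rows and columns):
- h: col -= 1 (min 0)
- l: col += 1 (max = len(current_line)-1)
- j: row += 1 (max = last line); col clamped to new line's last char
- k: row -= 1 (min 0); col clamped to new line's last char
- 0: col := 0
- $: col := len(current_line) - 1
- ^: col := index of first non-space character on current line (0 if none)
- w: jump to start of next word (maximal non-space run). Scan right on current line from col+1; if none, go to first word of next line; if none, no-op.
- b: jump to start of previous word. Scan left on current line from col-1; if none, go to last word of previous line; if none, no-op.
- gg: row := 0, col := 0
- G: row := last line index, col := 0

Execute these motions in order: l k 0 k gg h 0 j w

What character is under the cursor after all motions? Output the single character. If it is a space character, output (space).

After 1 (l): row=0 col=1 char='_'
After 2 (k): row=0 col=1 char='_'
After 3 (0): row=0 col=0 char='_'
After 4 (k): row=0 col=0 char='_'
After 5 (gg): row=0 col=0 char='_'
After 6 (h): row=0 col=0 char='_'
After 7 (0): row=0 col=0 char='_'
After 8 (j): row=1 col=0 char='_'
After 9 (w): row=1 col=2 char='w'

Answer: w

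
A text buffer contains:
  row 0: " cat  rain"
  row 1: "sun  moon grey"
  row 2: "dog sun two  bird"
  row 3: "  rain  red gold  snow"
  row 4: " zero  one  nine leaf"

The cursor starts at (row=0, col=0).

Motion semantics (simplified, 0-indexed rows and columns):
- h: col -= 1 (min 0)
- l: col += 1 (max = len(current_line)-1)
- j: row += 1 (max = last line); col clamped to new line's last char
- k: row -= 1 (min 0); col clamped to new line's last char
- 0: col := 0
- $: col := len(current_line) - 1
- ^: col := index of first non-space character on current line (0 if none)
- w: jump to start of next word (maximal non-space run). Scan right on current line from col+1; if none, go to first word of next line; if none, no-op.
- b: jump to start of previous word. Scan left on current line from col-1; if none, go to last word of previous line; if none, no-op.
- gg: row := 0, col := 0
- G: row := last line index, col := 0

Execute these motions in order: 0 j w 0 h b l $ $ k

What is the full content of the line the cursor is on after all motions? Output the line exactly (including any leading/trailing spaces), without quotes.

After 1 (0): row=0 col=0 char='_'
After 2 (j): row=1 col=0 char='s'
After 3 (w): row=1 col=5 char='m'
After 4 (0): row=1 col=0 char='s'
After 5 (h): row=1 col=0 char='s'
After 6 (b): row=0 col=6 char='r'
After 7 (l): row=0 col=7 char='a'
After 8 ($): row=0 col=9 char='n'
After 9 ($): row=0 col=9 char='n'
After 10 (k): row=0 col=9 char='n'

Answer:  cat  rain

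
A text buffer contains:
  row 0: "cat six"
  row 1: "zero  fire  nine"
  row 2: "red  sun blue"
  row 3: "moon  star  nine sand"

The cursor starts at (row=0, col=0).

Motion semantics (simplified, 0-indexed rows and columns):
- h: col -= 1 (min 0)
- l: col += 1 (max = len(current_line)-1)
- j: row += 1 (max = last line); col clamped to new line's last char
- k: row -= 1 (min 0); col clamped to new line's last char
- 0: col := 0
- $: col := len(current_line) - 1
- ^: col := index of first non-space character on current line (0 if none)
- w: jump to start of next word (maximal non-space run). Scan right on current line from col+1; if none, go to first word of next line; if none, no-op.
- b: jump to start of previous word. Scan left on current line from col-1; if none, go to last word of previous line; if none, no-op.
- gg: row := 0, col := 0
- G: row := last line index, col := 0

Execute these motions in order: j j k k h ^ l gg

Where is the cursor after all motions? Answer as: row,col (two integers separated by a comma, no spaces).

After 1 (j): row=1 col=0 char='z'
After 2 (j): row=2 col=0 char='r'
After 3 (k): row=1 col=0 char='z'
After 4 (k): row=0 col=0 char='c'
After 5 (h): row=0 col=0 char='c'
After 6 (^): row=0 col=0 char='c'
After 7 (l): row=0 col=1 char='a'
After 8 (gg): row=0 col=0 char='c'

Answer: 0,0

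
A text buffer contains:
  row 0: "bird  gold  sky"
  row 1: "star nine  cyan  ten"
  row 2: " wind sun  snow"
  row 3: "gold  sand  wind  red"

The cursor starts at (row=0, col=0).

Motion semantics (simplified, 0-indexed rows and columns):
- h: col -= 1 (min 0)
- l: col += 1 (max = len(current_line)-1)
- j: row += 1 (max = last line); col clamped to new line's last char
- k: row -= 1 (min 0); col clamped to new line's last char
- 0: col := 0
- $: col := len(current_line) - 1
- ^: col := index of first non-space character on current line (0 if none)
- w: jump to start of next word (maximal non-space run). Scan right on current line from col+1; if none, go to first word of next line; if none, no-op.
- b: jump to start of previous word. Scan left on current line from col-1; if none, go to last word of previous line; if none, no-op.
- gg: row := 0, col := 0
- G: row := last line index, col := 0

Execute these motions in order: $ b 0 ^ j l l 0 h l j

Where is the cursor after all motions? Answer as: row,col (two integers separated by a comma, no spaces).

After 1 ($): row=0 col=14 char='y'
After 2 (b): row=0 col=12 char='s'
After 3 (0): row=0 col=0 char='b'
After 4 (^): row=0 col=0 char='b'
After 5 (j): row=1 col=0 char='s'
After 6 (l): row=1 col=1 char='t'
After 7 (l): row=1 col=2 char='a'
After 8 (0): row=1 col=0 char='s'
After 9 (h): row=1 col=0 char='s'
After 10 (l): row=1 col=1 char='t'
After 11 (j): row=2 col=1 char='w'

Answer: 2,1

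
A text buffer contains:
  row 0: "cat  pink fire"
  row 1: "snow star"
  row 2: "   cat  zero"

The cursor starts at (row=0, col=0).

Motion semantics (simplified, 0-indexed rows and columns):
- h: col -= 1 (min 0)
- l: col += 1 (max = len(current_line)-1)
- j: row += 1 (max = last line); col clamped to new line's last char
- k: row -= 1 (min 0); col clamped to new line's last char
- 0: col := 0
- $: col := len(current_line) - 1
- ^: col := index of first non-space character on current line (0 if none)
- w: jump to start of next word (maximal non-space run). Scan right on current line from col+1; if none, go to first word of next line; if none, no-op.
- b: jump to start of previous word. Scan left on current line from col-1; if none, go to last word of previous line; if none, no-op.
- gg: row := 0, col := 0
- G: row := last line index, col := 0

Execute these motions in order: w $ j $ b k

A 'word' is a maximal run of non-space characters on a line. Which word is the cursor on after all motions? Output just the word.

After 1 (w): row=0 col=5 char='p'
After 2 ($): row=0 col=13 char='e'
After 3 (j): row=1 col=8 char='r'
After 4 ($): row=1 col=8 char='r'
After 5 (b): row=1 col=5 char='s'
After 6 (k): row=0 col=5 char='p'

Answer: pink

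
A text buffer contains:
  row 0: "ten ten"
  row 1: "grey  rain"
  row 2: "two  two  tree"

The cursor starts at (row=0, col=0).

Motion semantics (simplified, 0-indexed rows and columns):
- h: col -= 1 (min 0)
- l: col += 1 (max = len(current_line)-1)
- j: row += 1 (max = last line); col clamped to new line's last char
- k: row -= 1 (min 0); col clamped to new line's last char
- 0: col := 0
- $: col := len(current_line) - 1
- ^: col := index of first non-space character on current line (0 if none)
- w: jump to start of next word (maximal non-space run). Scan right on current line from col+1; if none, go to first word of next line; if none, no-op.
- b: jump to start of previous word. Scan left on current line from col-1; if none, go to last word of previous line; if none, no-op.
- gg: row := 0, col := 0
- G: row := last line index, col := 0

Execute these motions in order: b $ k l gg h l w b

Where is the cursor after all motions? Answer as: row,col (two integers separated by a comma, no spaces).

After 1 (b): row=0 col=0 char='t'
After 2 ($): row=0 col=6 char='n'
After 3 (k): row=0 col=6 char='n'
After 4 (l): row=0 col=6 char='n'
After 5 (gg): row=0 col=0 char='t'
After 6 (h): row=0 col=0 char='t'
After 7 (l): row=0 col=1 char='e'
After 8 (w): row=0 col=4 char='t'
After 9 (b): row=0 col=0 char='t'

Answer: 0,0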